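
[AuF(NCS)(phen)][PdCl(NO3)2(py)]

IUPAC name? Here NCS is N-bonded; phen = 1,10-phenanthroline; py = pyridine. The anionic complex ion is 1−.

The complex anion is given as 1−; its ligand charges sum to -3, so Pd = +2.
A 1:1 salt means the cation carries the equal and opposite charge, 1+.
Cation: ligand charges sum to -2; for the ion to be 1+, Au = +3.

fluoroisothiocyanato(1,10-phenanthroline)gold(III) chlorodinitrato(pyridine)palladate(II)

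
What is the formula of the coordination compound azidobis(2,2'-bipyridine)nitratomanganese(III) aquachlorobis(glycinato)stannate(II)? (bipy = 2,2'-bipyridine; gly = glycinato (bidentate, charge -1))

[Mn(bipy)2(N3)(NO3)][SnCl(gly)2(H2O)]

Cation [Mn…]: ligand charges -2, Mn(III) ⇒ ion charge 1+.
Anion [Sn…]: ligand charges -3, Sn(II) ⇒ ion charge 1−.
One 1+ cation balances one 1− anion.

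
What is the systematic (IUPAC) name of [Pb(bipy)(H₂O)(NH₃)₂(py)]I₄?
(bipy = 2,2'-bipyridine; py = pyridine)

The 4 iodide counter-ions carry a total charge of -4, so each complex ion is 4+.
Ligand charges: 2×ammine (neutral), 1×2,2'-bipyridine (neutral), 1×aqua (neutral), 1×pyridine (neutral); total 0. So Pb + (0) = 4+, giving Pb = +4.
Ligands are named alphabetically: ammine before aqua before bipyridine before pyridine.

diammineaqua(2,2'-bipyridine)(pyridine)lead(IV) iodide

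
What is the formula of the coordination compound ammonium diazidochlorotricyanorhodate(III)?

Ligands: 2 azido (N3, -1), 1 chloro (Cl, -1), 3 cyano (CN, -1). Ligand charge sum = -6.
With Rh in oxidation state +3, the complex ion is [Rh...]^3−.
Charge balance with ammonium (+1) requires 1 complex ion per 3 ammonium.

(NH4)3[RhCl(CN)3(N3)2]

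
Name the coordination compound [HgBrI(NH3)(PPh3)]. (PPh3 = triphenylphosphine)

amminebromoiodo(triphenylphosphine)mercury(II)

There is no counter-ion, so the complex is neutral overall.
Ligand charges: 1×ammine (neutral), 1×iodo (-1 each), 1×bromo (-1 each), 1×triphenylphosphine (neutral); total -2. So Hg + (-2) = 0, giving Hg = +2.
Ligands are named alphabetically: ammine before bromo before iodo before triphenylphosphine.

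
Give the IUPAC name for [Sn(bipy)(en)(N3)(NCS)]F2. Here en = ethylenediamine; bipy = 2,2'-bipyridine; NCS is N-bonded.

azido(2,2'-bipyridine)(ethylenediamine)isothiocyanatotin(IV) fluoride

The 2 fluoride counter-ions carry a total charge of -2, so each complex ion is 2+.
Ligand charges: 1×ethylenediamine (neutral), 1×2,2'-bipyridine (neutral), 1×isothiocyanato (-1 each), 1×azido (-1 each); total -2. So Sn + (-2) = 2+, giving Sn = +4.
Ligands are named alphabetically: azido before bipyridine before ethylenediamine before isothiocyanato.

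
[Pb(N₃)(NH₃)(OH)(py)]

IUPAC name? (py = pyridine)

There is no counter-ion, so the complex is neutral overall.
Ligand charges: 1×ammine (neutral), 1×pyridine (neutral), 1×azido (-1 each), 1×hydroxo (-1 each); total -2. So Pb + (-2) = 0, giving Pb = +2.
Ligands are named alphabetically: ammine before azido before hydroxo before pyridine.

ammineazidohydroxo(pyridine)lead(II)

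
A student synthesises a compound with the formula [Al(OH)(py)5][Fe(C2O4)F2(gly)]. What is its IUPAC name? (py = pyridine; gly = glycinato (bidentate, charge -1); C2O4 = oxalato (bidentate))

Both ions are complex: the cation is named first with the plain metal name, the anion second with the -ate form; each ion's ligands are alphabetised independently.
Aluminium is always +3 in its complexes; the cation's ligand charges sum to -1, so the complex cation is 2+.
A 1:1 salt means the anion carries the equal and opposite charge, 2−.
Anion: ligand charges sum to -5; for the ion to be 2−, Fe = +3.

hydroxopentakis(pyridine)aluminium(III) difluoro(glycinato)oxalatoferrate(III)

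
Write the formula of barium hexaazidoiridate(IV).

Ba[Ir(N3)6]

Ligands: 6 azido (N3, -1). Ligand charge sum = -6.
With Ir in oxidation state +4, the complex ion is [Ir...]^2−.
Charge balance with barium (+2) requires 1 complex ion per 1 barium.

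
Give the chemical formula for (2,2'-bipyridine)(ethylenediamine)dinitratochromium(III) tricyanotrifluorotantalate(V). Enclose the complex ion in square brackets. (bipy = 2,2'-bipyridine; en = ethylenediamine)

Cation [Cr…]: ligand charges -2, Cr(III) ⇒ ion charge 1+.
Anion [Ta…]: ligand charges -6, Ta(V) ⇒ ion charge 1−.
One 1+ cation balances one 1− anion.

[Cr(bipy)(en)(NO3)2][Ta(CN)3F3]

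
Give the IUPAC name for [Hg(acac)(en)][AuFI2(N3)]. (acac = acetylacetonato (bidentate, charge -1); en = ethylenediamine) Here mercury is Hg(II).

Both ions are complex: the cation is named first with the plain metal name, the anion second with the -ate form; each ion's ligands are alphabetised independently.
Hg is given as +2; the cation's ligand charges sum to -1, so the complex cation is 1+.
A 1:1 salt means the anion carries the equal and opposite charge, 1−.
Anion: ligand charges sum to -4; for the ion to be 1−, Au = +3.

(acetylacetonato)(ethylenediamine)mercury(II) azidofluorodiiodoaurate(III)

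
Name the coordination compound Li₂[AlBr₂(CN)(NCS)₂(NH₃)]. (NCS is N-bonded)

lithium amminedibromocyanodiisothiocyanatoaluminate(III)

The 2 lithium counter-ions carry a total charge of +2, so each complex ion is 2−.
Ligand charges: 1×cyano (-1 each), 1×ammine (neutral), 2×isothiocyanato (-1 each), 2×bromo (-1 each); total -5. So Al + (-5) = 2−, giving Al = +3.
The complex ion is anionic, so aluminium takes the -ate form aluminate(III).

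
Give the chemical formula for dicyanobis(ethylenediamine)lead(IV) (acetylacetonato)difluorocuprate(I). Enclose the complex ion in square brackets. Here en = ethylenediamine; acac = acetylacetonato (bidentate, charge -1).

Cation [Pb…]: ligand charges -2, Pb(IV) ⇒ ion charge 2+.
Anion [Cu…]: ligand charges -3, Cu(I) ⇒ ion charge 2−.
One 2+ cation balances one 2− anion.

[Pb(CN)2(en)2][Cu(acac)F2]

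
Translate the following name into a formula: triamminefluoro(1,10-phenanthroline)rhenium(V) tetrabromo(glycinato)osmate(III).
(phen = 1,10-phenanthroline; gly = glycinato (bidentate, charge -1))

Cation [Re…]: ligand charges -1, Re(V) ⇒ ion charge 4+.
Anion [Os…]: ligand charges -5, Os(III) ⇒ ion charge 2−.

[ReF(NH3)3(phen)][OsBr4(gly)]2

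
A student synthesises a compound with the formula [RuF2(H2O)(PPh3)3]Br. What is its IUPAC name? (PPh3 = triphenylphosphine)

The 1 bromide counter-ion carries a total charge of -1, so each complex ion is 1+.
Ligand charges: 3×triphenylphosphine (neutral), 1×aqua (neutral), 2×fluoro (-1 each); total -2. So Ru + (-2) = 1+, giving Ru = +3.
Ligands are named alphabetically: aqua before fluoro before triphenylphosphine.

aquadifluorotris(triphenylphosphine)ruthenium(III) bromide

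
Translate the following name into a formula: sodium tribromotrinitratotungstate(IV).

Ligands: 3 nitrato (NO3, -1), 3 bromo (Br, -1). Ligand charge sum = -6.
Charge balance with sodium (+1) requires 1 complex ion per 2 sodium.

Na2[WBr3(NO3)3]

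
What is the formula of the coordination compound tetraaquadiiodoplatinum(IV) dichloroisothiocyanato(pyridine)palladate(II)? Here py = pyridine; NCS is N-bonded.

[Pt(H2O)4I2][PdCl2(NCS)(py)]2

Cation [Pt…]: ligand charges -2, Pt(IV) ⇒ ion charge 2+.
Anion [Pd…]: ligand charges -3, Pd(II) ⇒ ion charge 1−.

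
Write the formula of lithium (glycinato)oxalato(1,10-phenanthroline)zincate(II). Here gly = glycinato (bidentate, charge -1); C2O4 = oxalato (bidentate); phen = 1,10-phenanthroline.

Li[Zn(C2O4)(gly)(phen)]

Ligands: 1 glycinato (gly, -1), 1 oxalato (C2O4, -2), 1 1,10-phenanthroline (phen, neutral). Ligand charge sum = -3.
With Zn in oxidation state +2, the complex ion is [Zn...]^1−.
Charge balance with lithium (+1) requires 1 complex ion per 1 lithium.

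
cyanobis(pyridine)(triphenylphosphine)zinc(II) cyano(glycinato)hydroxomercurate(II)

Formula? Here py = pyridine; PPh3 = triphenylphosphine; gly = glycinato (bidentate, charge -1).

Cation [Zn…]: ligand charges -1, Zn(II) ⇒ ion charge 1+.
Anion [Hg…]: ligand charges -3, Hg(II) ⇒ ion charge 1−.

[Zn(CN)(PPh3)(py)2][Hg(CN)(gly)(OH)]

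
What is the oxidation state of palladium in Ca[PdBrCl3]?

+2

1 calcium outside the brackets (+2 each) → the complex ion is 2−.
Ligand charges: 1×Br = -1; 3×Cl = -3; sum -4.
Pd + (-4) = 2− ⇒ Pd is +2.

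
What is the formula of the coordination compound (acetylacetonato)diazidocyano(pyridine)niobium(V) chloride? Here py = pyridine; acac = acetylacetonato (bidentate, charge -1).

Ligands: 1 pyridine (py, neutral), 2 azido (N3, -1), 1 acetylacetonato (acac, -1), 1 cyano (CN, -1). Ligand charge sum = -4.
With Nb in oxidation state +5, the complex ion is [Nb...]^1+.
Charge balance with chloride (-1) requires 1 complex ion per 1 chloride.

[Nb(acac)(CN)(N3)2(py)]Cl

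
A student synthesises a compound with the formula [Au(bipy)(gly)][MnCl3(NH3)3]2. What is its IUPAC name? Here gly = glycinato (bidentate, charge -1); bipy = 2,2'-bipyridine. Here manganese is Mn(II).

Both ions are complex: the cation is named first with the plain metal name, the anion second with the -ate form; each ion's ligands are alphabetised independently.
Mn is given as +2; the anion's ligand charges sum to -3, so the complex anion is 1−.
With 2 anions per cation, the cation must be 2×1 = 2+.
Cation: ligand charges sum to -1; for the ion to be 2+, Au = +3.

(2,2'-bipyridine)(glycinato)gold(III) triamminetrichloromanganate(II)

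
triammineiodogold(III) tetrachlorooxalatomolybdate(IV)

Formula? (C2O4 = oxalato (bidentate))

Cation [Au…]: ligand charges -1, Au(III) ⇒ ion charge 2+.
Anion [Mo…]: ligand charges -6, Mo(IV) ⇒ ion charge 2−.
One 2+ cation balances one 2− anion.

[AuI(NH3)3][Mo(C2O4)Cl4]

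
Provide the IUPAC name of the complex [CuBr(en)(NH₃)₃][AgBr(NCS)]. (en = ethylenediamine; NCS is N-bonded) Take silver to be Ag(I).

triamminebromo(ethylenediamine)copper(II) bromoisothiocyanatoargentate(I)

Ag is given as +1; the anion's ligand charges sum to -2, so the complex anion is 1−.
A 1:1 salt means the cation carries the equal and opposite charge, 1+.
Cation: ligand charges sum to -1; for the ion to be 1+, Cu = +2.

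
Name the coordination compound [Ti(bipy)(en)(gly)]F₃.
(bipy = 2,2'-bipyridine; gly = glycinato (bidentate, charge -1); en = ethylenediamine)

The 3 fluoride counter-ions carry a total charge of -3, so each complex ion is 3+.
Ligand charges: 1×2,2'-bipyridine (neutral), 1×glycinato (-1 each), 1×ethylenediamine (neutral); total -1. So Ti + (-1) = 3+, giving Ti = +4.
Ligands are named alphabetically: bipyridine before ethylenediamine before glycinato.

(2,2'-bipyridine)(ethylenediamine)(glycinato)titanium(IV) fluoride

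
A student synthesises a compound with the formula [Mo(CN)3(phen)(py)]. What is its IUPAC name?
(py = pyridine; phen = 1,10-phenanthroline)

tricyano(1,10-phenanthroline)(pyridine)molybdenum(III)

There is no counter-ion, so the complex is neutral overall.
Ligand charges: 1×pyridine (neutral), 1×1,10-phenanthroline (neutral), 3×cyano (-1 each); total -3. So Mo + (-3) = 0, giving Mo = +3.
Ligands are named alphabetically: cyano before phenanthroline before pyridine.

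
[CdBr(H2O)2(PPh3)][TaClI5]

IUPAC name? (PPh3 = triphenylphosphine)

diaquabromo(triphenylphosphine)cadmium(II) chloropentaiodotantalate(V)

Both ions are complex: the cation is named first with the plain metal name, the anion second with the -ate form; each ion's ligands are alphabetised independently.
Cadmium is always +2 in its complexes; the cation's ligand charges sum to -1, so the complex cation is 1+.
A 1:1 salt means the anion carries the equal and opposite charge, 1−.
Anion: ligand charges sum to -6; for the ion to be 1−, Ta = +5.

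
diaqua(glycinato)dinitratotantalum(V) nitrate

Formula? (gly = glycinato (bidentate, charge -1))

Ligands: 2 aqua (H2O, neutral), 2 nitrato (NO3, -1), 1 glycinato (gly, -1). Ligand charge sum = -3.
With Ta in oxidation state +5, the complex ion is [Ta...]^2+.
Charge balance with nitrate (-1) requires 1 complex ion per 2 nitrate.

[Ta(gly)(H2O)2(NO3)2](NO3)2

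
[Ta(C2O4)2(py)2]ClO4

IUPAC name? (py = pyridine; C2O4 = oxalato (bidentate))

dioxalatobis(pyridine)tantalum(V) perchlorate

The 1 perchlorate counter-ion carries a total charge of -1, so each complex ion is 1+.
Ligand charges: 2×pyridine (neutral), 2×oxalato (-2 each); total -4. So Ta + (-4) = 1+, giving Ta = +5.
Ligands are named alphabetically: oxalato before pyridine.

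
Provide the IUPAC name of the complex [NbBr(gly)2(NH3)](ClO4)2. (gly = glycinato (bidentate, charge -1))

amminebromobis(glycinato)niobium(V) perchlorate

The 2 perchlorate counter-ions carry a total charge of -2, so each complex ion is 2+.
Ligand charges: 1×bromo (-1 each), 1×ammine (neutral), 2×glycinato (-1 each); total -3. So Nb + (-3) = 2+, giving Nb = +5.
Ligands are named alphabetically: ammine before bromo before glycinato.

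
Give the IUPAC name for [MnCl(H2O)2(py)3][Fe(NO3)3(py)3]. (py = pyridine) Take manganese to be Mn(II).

diaquachlorotris(pyridine)manganese(II) trinitratotris(pyridine)ferrate(II)

Both ions are complex: the cation is named first with the plain metal name, the anion second with the -ate form; each ion's ligands are alphabetised independently.
Mn is given as +2; the cation's ligand charges sum to -1, so the complex cation is 1+.
A 1:1 salt means the anion carries the equal and opposite charge, 1−.
Anion: ligand charges sum to -3; for the ion to be 1−, Fe = +2.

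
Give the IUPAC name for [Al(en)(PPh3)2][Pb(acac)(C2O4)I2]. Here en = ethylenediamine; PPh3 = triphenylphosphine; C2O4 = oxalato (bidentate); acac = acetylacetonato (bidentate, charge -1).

Aluminium is always +3 in its complexes; the cation's ligand charges sum to 0, so the complex cation is 3+.
A 1:1 salt means the anion carries the equal and opposite charge, 3−.
Anion: ligand charges sum to -5; for the ion to be 3−, Pb = +2.

(ethylenediamine)bis(triphenylphosphine)aluminium(III) (acetylacetonato)diiodooxalatoplumbate(II)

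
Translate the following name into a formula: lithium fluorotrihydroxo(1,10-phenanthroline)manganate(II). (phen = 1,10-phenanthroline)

Ligands: 1 fluoro (F, -1), 1 1,10-phenanthroline (phen, neutral), 3 hydroxo (OH, -1). Ligand charge sum = -4.
Charge balance with lithium (+1) requires 1 complex ion per 2 lithium.

Li2[MnF(OH)3(phen)]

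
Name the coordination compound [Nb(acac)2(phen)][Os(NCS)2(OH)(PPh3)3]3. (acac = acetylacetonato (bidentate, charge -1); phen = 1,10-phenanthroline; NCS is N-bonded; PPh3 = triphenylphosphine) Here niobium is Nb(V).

bis(acetylacetonato)(1,10-phenanthroline)niobium(V) hydroxodiisothiocyanatotris(triphenylphosphine)osmate(II)

Both ions are complex: the cation is named first with the plain metal name, the anion second with the -ate form; each ion's ligands are alphabetised independently.
Nb is given as +5; the cation's ligand charges sum to -2, so the complex cation is 3+.
With 3 anions per cation, each anion must be 3/3 = 1−.
Anion: ligand charges sum to -3; for the ion to be 1−, Os = +2.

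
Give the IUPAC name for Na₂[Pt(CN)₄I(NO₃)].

sodium tetracyanoiodonitratoplatinate(IV)

The 2 sodium counter-ions carry a total charge of +2, so each complex ion is 2−.
Ligand charges: 4×cyano (-1 each), 1×nitrato (-1 each), 1×iodo (-1 each); total -6. So Pt + (-6) = 2−, giving Pt = +4.
Ligands are named alphabetically: cyano before iodo before nitrato.
The complex ion is anionic, so platinum takes the -ate form platinate(IV).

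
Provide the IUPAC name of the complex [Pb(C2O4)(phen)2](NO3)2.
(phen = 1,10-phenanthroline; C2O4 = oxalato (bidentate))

The 2 nitrate counter-ions carry a total charge of -2, so each complex ion is 2+.
Ligand charges: 2×1,10-phenanthroline (neutral), 1×oxalato (-2 each); total -2. So Pb + (-2) = 2+, giving Pb = +4.
Ligands are named alphabetically: oxalato before phenanthroline.

oxalatobis(1,10-phenanthroline)lead(IV) nitrate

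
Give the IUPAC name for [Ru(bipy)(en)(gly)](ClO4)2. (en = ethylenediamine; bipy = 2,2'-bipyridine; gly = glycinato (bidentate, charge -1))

The 2 perchlorate counter-ions carry a total charge of -2, so each complex ion is 2+.
Ligand charges: 1×ethylenediamine (neutral), 1×2,2'-bipyridine (neutral), 1×glycinato (-1 each); total -1. So Ru + (-1) = 2+, giving Ru = +3.
Ligands are named alphabetically: bipyridine before ethylenediamine before glycinato.

(2,2'-bipyridine)(ethylenediamine)(glycinato)ruthenium(III) perchlorate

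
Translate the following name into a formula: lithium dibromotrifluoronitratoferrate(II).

Li4[FeBr2F3(NO3)]

Ligands: 3 fluoro (F, -1), 1 nitrato (NO3, -1), 2 bromo (Br, -1). Ligand charge sum = -6.
With Fe in oxidation state +2, the complex ion is [Fe...]^4−.
Charge balance with lithium (+1) requires 1 complex ion per 4 lithium.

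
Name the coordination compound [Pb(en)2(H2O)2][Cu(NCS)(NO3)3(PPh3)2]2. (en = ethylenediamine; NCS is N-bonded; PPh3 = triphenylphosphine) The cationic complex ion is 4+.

diaquabis(ethylenediamine)lead(IV) isothiocyanatotrinitratobis(triphenylphosphine)cuprate(II)

The complex cation is given as 4+; its ligand charges sum to 0, so Pb = +4.
With 2 anions per cation, each anion must be 4/2 = 2−.
Anion: ligand charges sum to -4; for the ion to be 2−, Cu = +2.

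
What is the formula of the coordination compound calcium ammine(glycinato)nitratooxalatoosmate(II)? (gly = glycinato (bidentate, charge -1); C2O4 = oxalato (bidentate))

Ca[Os(C2O4)(gly)(NH3)(NO3)]

Ligands: 1 glycinato (gly, -1), 1 nitrato (NO3, -1), 1 ammine (NH3, neutral), 1 oxalato (C2O4, -2). Ligand charge sum = -4.
Charge balance with calcium (+2) requires 1 complex ion per 1 calcium.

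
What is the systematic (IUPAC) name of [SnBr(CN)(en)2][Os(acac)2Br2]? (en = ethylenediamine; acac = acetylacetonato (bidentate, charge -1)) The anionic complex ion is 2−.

Both ions are complex: the cation is named first with the plain metal name, the anion second with the -ate form; each ion's ligands are alphabetised independently.
The complex anion is given as 2−; its ligand charges sum to -4, so Os = +2.
A 1:1 salt means the cation carries the equal and opposite charge, 2+.
Cation: ligand charges sum to -2; for the ion to be 2+, Sn = +4.

bromocyanobis(ethylenediamine)tin(IV) bis(acetylacetonato)dibromoosmate(II)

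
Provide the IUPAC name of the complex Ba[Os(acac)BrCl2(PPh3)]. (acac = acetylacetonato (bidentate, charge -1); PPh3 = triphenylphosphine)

The 1 barium counter-ion carries a total charge of +2, so each complex ion is 2−.
Ligand charges: 1×bromo (-1 each), 2×chloro (-1 each), 1×acetylacetonato (-1 each), 1×triphenylphosphine (neutral); total -4. So Os + (-4) = 2−, giving Os = +2.
The complex ion is anionic, so osmium takes the -ate form osmate(II).

barium (acetylacetonato)bromodichloro(triphenylphosphine)osmate(II)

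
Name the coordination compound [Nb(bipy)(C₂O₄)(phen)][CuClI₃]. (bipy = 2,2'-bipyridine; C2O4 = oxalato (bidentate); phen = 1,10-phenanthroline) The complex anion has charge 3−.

Both ions are complex: the cation is named first with the plain metal name, the anion second with the -ate form; each ion's ligands are alphabetised independently.
The complex anion is given as 3−; its ligand charges sum to -4, so Cu = +1.
A 1:1 salt means the cation carries the equal and opposite charge, 3+.
Cation: ligand charges sum to -2; for the ion to be 3+, Nb = +5.

(2,2'-bipyridine)oxalato(1,10-phenanthroline)niobium(V) chlorotriiodocuprate(I)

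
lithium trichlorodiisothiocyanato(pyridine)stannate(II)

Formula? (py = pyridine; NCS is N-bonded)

Ligands: 1 pyridine (py, neutral), 3 chloro (Cl, -1), 2 isothiocyanato (NCS, -1). Ligand charge sum = -5.
With Sn in oxidation state +2, the complex ion is [Sn...]^3−.
Charge balance with lithium (+1) requires 1 complex ion per 3 lithium.

Li3[SnCl3(NCS)2(py)]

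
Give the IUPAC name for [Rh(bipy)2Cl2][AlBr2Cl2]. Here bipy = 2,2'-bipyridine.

bis(2,2'-bipyridine)dichlororhodium(III) dibromodichloroaluminate(III)

Both ions are complex: the cation is named first with the plain metal name, the anion second with the -ate form; each ion's ligands are alphabetised independently.
Aluminium is always +3 in its complexes; the anion's ligand charges sum to -4, so the complex anion is 1−.
A 1:1 salt means the cation carries the equal and opposite charge, 1+.
Cation: ligand charges sum to -2; for the ion to be 1+, Rh = +3.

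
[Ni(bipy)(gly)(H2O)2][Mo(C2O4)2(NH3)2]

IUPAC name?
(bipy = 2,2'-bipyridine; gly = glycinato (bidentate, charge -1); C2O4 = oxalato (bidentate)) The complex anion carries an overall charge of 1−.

Both ions are complex: the cation is named first with the plain metal name, the anion second with the -ate form; each ion's ligands are alphabetised independently.
The complex anion is given as 1−; its ligand charges sum to -4, so Mo = +3.
A 1:1 salt means the cation carries the equal and opposite charge, 1+.
Cation: ligand charges sum to -1; for the ion to be 1+, Ni = +2.

diaqua(2,2'-bipyridine)(glycinato)nickel(II) diamminedioxalatomolybdate(III)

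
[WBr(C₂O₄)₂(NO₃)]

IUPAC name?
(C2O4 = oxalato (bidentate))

bromonitratodioxalatotungsten(VI)

There is no counter-ion, so the complex is neutral overall.
Ligand charges: 2×oxalato (-2 each), 1×bromo (-1 each), 1×nitrato (-1 each); total -6. So W + (-6) = 0, giving W = +6.
Ligands are named alphabetically: bromo before nitrato before oxalato.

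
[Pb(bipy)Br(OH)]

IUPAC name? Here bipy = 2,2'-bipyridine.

(2,2'-bipyridine)bromohydroxolead(II)

There is no counter-ion, so the complex is neutral overall.
Ligand charges: 1×bromo (-1 each), 1×hydroxo (-1 each), 1×2,2'-bipyridine (neutral); total -2. So Pb + (-2) = 0, giving Pb = +2.
Ligands are named alphabetically: bipyridine before bromo before hydroxo.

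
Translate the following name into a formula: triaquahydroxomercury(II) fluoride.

[Hg(H2O)3(OH)]F

Ligands: 1 hydroxo (OH, -1), 3 aqua (H2O, neutral). Ligand charge sum = -1.
Charge balance with fluoride (-1) requires 1 complex ion per 1 fluoride.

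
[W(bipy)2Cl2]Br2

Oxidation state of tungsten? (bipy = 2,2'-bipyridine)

+4

2 bromide outside the brackets (-1 each) → the complex ion is 2+.
Ligand charges: 2×Cl = -2; 2×bipy neutral; sum -2.
W + (-2) = 2+ ⇒ W is +4.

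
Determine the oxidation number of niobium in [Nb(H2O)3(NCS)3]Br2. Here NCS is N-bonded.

2 bromide outside the brackets (-1 each) → the complex ion is 2+.
Ligand charges: 3×H2O neutral; 3×NCS = -3; sum -3.
Nb + (-3) = 2+ ⇒ Nb is +5.

+5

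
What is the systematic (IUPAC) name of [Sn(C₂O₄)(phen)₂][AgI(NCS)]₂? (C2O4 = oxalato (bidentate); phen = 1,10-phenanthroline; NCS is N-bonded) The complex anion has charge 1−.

oxalatobis(1,10-phenanthroline)tin(IV) iodoisothiocyanatoargentate(I)

The complex anion is given as 1−; its ligand charges sum to -2, so Ag = +1.
With 2 anions per cation, the cation must be 2×1 = 2+.
Cation: ligand charges sum to -2; for the ion to be 2+, Sn = +4.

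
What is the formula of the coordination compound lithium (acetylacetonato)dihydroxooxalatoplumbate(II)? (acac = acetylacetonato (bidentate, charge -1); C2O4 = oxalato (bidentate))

Ligands: 1 acetylacetonato (acac, -1), 2 hydroxo (OH, -1), 1 oxalato (C2O4, -2). Ligand charge sum = -5.
With Pb in oxidation state +2, the complex ion is [Pb...]^3−.
Charge balance with lithium (+1) requires 1 complex ion per 3 lithium.

Li3[Pb(acac)(C2O4)(OH)2]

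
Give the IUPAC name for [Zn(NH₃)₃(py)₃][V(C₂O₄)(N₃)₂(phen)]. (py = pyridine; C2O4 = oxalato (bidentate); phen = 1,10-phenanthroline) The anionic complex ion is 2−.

triamminetris(pyridine)zinc(II) diazidooxalato(1,10-phenanthroline)vanadate(II)

The complex anion is given as 2−; its ligand charges sum to -4, so V = +2.
A 1:1 salt means the cation carries the equal and opposite charge, 2+.
Cation: ligand charges sum to 0; for the ion to be 2+, Zn = +2.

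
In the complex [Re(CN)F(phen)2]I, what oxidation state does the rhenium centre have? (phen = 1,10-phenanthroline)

+3

1 iodide outside the brackets (-1 each) → the complex ion is 1+.
Ligand charges: 1×CN = -1; 2×phen neutral; 1×F = -1; sum -2.
Re + (-2) = 1+ ⇒ Re is +3.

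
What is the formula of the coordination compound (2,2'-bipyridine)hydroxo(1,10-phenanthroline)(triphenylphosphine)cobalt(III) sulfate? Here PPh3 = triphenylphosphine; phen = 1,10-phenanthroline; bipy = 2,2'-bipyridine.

[Co(bipy)(OH)(phen)(PPh3)]SO4

Ligands: 1 triphenylphosphine (PPh3, neutral), 1 hydroxo (OH, -1), 1 1,10-phenanthroline (phen, neutral), 1 2,2'-bipyridine (bipy, neutral). Ligand charge sum = -1.
Charge balance with sulfate (-2) requires 1 complex ion per 1 sulfate.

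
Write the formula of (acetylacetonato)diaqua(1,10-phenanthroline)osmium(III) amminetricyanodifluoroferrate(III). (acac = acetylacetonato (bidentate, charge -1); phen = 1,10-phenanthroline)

Cation [Os…]: ligand charges -1, Os(III) ⇒ ion charge 2+.
Anion [Fe…]: ligand charges -5, Fe(III) ⇒ ion charge 2−.

[Os(acac)(H2O)2(phen)][Fe(CN)3F2(NH3)]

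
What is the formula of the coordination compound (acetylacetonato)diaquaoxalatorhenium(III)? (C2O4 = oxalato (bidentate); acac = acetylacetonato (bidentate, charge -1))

Ligands: 2 aqua (H2O, neutral), 1 oxalato (C2O4, -2), 1 acetylacetonato (acac, -1). Ligand charge sum = -3.
With Re in oxidation state +3, the complex ion is [Re...].

[Re(acac)(C2O4)(H2O)2]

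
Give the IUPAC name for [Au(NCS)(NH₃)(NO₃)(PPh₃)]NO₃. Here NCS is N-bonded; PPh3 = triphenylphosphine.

The 1 nitrate counter-ion carries a total charge of -1, so each complex ion is 1+.
Ligand charges: 1×isothiocyanato (-1 each), 1×ammine (neutral), 1×nitrato (-1 each), 1×triphenylphosphine (neutral); total -2. So Au + (-2) = 1+, giving Au = +3.
Ligands are named alphabetically: ammine before isothiocyanato before nitrato before triphenylphosphine.

ammineisothiocyanatonitrato(triphenylphosphine)gold(III) nitrate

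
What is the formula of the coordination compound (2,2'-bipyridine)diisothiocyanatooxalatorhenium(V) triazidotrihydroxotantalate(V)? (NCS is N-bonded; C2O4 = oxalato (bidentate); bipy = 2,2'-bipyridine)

[Re(bipy)(C2O4)(NCS)2][Ta(N3)3(OH)3]

Cation [Re…]: ligand charges -4, Re(V) ⇒ ion charge 1+.
Anion [Ta…]: ligand charges -6, Ta(V) ⇒ ion charge 1−.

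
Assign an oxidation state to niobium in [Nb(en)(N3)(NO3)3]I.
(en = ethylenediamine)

1 iodide outside the brackets (-1 each) → the complex ion is 1+.
Ligand charges: 3×NO3 = -3; 1×N3 = -1; 1×en neutral; sum -4.
Nb + (-4) = 1+ ⇒ Nb is +5.

+5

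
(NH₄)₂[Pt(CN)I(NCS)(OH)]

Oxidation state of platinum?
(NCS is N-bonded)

+2

2 ammonium outside the brackets (+1 each) → the complex ion is 2−.
Ligand charges: 1×OH = -1; 1×CN = -1; 1×I = -1; 1×NCS = -1; sum -4.
Pt + (-4) = 2− ⇒ Pt is +2.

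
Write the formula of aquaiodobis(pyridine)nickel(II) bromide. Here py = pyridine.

[Ni(H2O)I(py)2]Br

Ligands: 2 pyridine (py, neutral), 1 aqua (H2O, neutral), 1 iodo (I, -1). Ligand charge sum = -1.
Charge balance with bromide (-1) requires 1 complex ion per 1 bromide.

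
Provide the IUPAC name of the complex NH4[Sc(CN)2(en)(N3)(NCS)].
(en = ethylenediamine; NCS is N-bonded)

The 1 ammonium counter-ion carries a total charge of +1, so each complex ion is 1−.
Ligand charges: 2×cyano (-1 each), 1×azido (-1 each), 1×ethylenediamine (neutral), 1×isothiocyanato (-1 each); total -4. So Sc + (-4) = 1−, giving Sc = +3.
Ligands are named alphabetically: azido before cyano before ethylenediamine before isothiocyanato.
The complex ion is anionic, so scandium takes the -ate form scandate(III).

ammonium azidodicyano(ethylenediamine)isothiocyanatoscandate(III)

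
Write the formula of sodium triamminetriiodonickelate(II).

Na[NiI3(NH3)3]

Ligands: 3 ammine (NH3, neutral), 3 iodo (I, -1). Ligand charge sum = -3.
With Ni in oxidation state +2, the complex ion is [Ni...]^1−.
Charge balance with sodium (+1) requires 1 complex ion per 1 sodium.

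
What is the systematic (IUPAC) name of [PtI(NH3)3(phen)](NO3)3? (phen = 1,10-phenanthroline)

The 3 nitrate counter-ions carry a total charge of -3, so each complex ion is 3+.
Ligand charges: 1×1,10-phenanthroline (neutral), 1×iodo (-1 each), 3×ammine (neutral); total -1. So Pt + (-1) = 3+, giving Pt = +4.
Ligands are named alphabetically: ammine before iodo before phenanthroline.

triammineiodo(1,10-phenanthroline)platinum(IV) nitrate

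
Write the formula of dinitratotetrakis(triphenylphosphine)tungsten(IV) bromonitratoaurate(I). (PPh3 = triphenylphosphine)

[W(NO3)2(PPh3)4][AuBr(NO3)]2

Cation [W…]: ligand charges -2, W(IV) ⇒ ion charge 2+.
Anion [Au…]: ligand charges -2, Au(I) ⇒ ion charge 1−.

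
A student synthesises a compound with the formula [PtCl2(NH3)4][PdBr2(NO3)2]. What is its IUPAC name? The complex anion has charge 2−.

Both ions are complex: the cation is named first with the plain metal name, the anion second with the -ate form; each ion's ligands are alphabetised independently.
The complex anion is given as 2−; its ligand charges sum to -4, so Pd = +2.
A 1:1 salt means the cation carries the equal and opposite charge, 2+.
Cation: ligand charges sum to -2; for the ion to be 2+, Pt = +4.

tetraamminedichloroplatinum(IV) dibromodinitratopalladate(II)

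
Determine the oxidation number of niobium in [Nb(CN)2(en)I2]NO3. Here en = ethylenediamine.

1 nitrate outside the brackets (-1 each) → the complex ion is 1+.
Ligand charges: 1×en neutral; 2×I = -2; 2×CN = -2; sum -4.
Nb + (-4) = 1+ ⇒ Nb is +5.

+5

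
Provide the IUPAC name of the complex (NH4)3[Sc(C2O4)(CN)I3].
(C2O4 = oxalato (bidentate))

The 3 ammonium counter-ions carry a total charge of +3, so each complex ion is 3−.
Ligand charges: 3×iodo (-1 each), 1×cyano (-1 each), 1×oxalato (-2 each); total -6. So Sc + (-6) = 3−, giving Sc = +3.
Ligands are named alphabetically: cyano before iodo before oxalato.
The complex ion is anionic, so scandium takes the -ate form scandate(III).

ammonium cyanotriiodooxalatoscandate(III)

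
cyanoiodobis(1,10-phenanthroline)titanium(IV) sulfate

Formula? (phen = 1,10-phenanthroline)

[Ti(CN)I(phen)2]SO4

Ligands: 2 1,10-phenanthroline (phen, neutral), 1 cyano (CN, -1), 1 iodo (I, -1). Ligand charge sum = -2.
With Ti in oxidation state +4, the complex ion is [Ti...]^2+.
Charge balance with sulfate (-2) requires 1 complex ion per 1 sulfate.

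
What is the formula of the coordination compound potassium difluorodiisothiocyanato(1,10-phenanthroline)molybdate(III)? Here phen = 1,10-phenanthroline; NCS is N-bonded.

K[MoF2(NCS)2(phen)]

Ligands: 2 fluoro (F, -1), 1 1,10-phenanthroline (phen, neutral), 2 isothiocyanato (NCS, -1). Ligand charge sum = -4.
Charge balance with potassium (+1) requires 1 complex ion per 1 potassium.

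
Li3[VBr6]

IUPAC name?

lithium hexabromovanadate(III)

The 3 lithium counter-ions carry a total charge of +3, so each complex ion is 3−.
Ligand charges: 6×bromo (-1 each); total -6. So V + (-6) = 3−, giving V = +3.
The complex ion is anionic, so vanadium takes the -ate form vanadate(III).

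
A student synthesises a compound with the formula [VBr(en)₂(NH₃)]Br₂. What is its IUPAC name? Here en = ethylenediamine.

amminebromobis(ethylenediamine)vanadium(III) bromide

The 2 bromide counter-ions carry a total charge of -2, so each complex ion is 2+.
Ligand charges: 1×bromo (-1 each), 2×ethylenediamine (neutral), 1×ammine (neutral); total -1. So V + (-1) = 2+, giving V = +3.
Ligands are named alphabetically: ammine before bromo before ethylenediamine.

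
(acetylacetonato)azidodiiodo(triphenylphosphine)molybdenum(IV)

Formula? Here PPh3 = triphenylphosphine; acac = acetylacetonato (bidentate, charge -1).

Ligands: 2 iodo (I, -1), 1 azido (N3, -1), 1 triphenylphosphine (PPh3, neutral), 1 acetylacetonato (acac, -1). Ligand charge sum = -4.
With Mo in oxidation state +4, the complex ion is [Mo...].

[Mo(acac)I2(N3)(PPh3)]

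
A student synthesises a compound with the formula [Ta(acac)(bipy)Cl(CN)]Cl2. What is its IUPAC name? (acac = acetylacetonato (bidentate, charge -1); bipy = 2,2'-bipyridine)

The 2 chloride counter-ions carry a total charge of -2, so each complex ion is 2+.
Ligand charges: 1×cyano (-1 each), 1×acetylacetonato (-1 each), 1×2,2'-bipyridine (neutral), 1×chloro (-1 each); total -3. So Ta + (-3) = 2+, giving Ta = +5.
Ligands are named alphabetically: acetylacetonato before bipyridine before chloro before cyano.

(acetylacetonato)(2,2'-bipyridine)chlorocyanotantalum(V) chloride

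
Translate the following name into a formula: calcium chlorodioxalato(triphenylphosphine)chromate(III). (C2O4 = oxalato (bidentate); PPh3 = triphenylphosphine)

Ligands: 1 chloro (Cl, -1), 2 oxalato (C2O4, -2), 1 triphenylphosphine (PPh3, neutral). Ligand charge sum = -5.
With Cr in oxidation state +3, the complex ion is [Cr...]^2−.
Charge balance with calcium (+2) requires 1 complex ion per 1 calcium.

Ca[Cr(C2O4)2Cl(PPh3)]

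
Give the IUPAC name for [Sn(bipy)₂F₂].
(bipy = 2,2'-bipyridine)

There is no counter-ion, so the complex is neutral overall.
Ligand charges: 2×2,2'-bipyridine (neutral), 2×fluoro (-1 each); total -2. So Sn + (-2) = 0, giving Sn = +2.
Ligands are named alphabetically: bipyridine before fluoro.

bis(2,2'-bipyridine)difluorotin(II)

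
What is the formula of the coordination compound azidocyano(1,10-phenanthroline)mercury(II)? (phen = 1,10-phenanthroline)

[Hg(CN)(N3)(phen)]

Ligands: 1 cyano (CN, -1), 1 1,10-phenanthroline (phen, neutral), 1 azido (N3, -1). Ligand charge sum = -2.
With Hg in oxidation state +2, the complex ion is [Hg...].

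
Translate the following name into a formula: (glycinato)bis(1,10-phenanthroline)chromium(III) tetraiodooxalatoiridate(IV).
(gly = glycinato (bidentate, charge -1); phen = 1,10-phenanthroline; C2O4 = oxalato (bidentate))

[Cr(gly)(phen)2][Ir(C2O4)I4]

Cation [Cr…]: ligand charges -1, Cr(III) ⇒ ion charge 2+.
Anion [Ir…]: ligand charges -6, Ir(IV) ⇒ ion charge 2−.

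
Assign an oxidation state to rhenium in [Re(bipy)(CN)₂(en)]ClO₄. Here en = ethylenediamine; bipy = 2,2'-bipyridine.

+3

1 perchlorate outside the brackets (-1 each) → the complex ion is 1+.
Ligand charges: 1×en neutral; 2×CN = -2; 1×bipy neutral; sum -2.
Re + (-2) = 1+ ⇒ Re is +3.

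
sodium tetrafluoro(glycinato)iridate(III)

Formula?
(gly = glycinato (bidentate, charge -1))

Ligands: 4 fluoro (F, -1), 1 glycinato (gly, -1). Ligand charge sum = -5.
Charge balance with sodium (+1) requires 1 complex ion per 2 sodium.

Na2[IrF4(gly)]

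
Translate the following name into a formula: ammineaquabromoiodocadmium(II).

Ligands: 1 ammine (NH3, neutral), 1 bromo (Br, -1), 1 aqua (H2O, neutral), 1 iodo (I, -1). Ligand charge sum = -2.
With Cd in oxidation state +2, the complex ion is [Cd...].

[CdBr(H2O)I(NH3)]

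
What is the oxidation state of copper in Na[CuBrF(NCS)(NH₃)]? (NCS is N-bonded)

1 sodium outside the brackets (+1 each) → the complex ion is 1−.
Ligand charges: 1×NCS = -1; 1×F = -1; 1×NH3 neutral; 1×Br = -1; sum -3.
Cu + (-3) = 1− ⇒ Cu is +2.

+2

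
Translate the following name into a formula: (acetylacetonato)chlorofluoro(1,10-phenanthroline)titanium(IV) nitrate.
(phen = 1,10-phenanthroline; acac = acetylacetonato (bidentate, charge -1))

Ligands: 1 chloro (Cl, -1), 1 fluoro (F, -1), 1 1,10-phenanthroline (phen, neutral), 1 acetylacetonato (acac, -1). Ligand charge sum = -3.
Charge balance with nitrate (-1) requires 1 complex ion per 1 nitrate.

[Ti(acac)ClF(phen)]NO3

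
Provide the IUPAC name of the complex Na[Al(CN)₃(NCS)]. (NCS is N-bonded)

The 1 sodium counter-ion carries a total charge of +1, so each complex ion is 1−.
Ligand charges: 3×cyano (-1 each), 1×isothiocyanato (-1 each); total -4. So Al + (-4) = 1−, giving Al = +3.
Ligands are named alphabetically: cyano before isothiocyanato.
The complex ion is anionic, so aluminium takes the -ate form aluminate(III).

sodium tricyanoisothiocyanatoaluminate(III)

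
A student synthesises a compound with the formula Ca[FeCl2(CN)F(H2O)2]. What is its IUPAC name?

The 1 calcium counter-ion carries a total charge of +2, so each complex ion is 2−.
Ligand charges: 2×aqua (neutral), 2×chloro (-1 each), 1×fluoro (-1 each), 1×cyano (-1 each); total -4. So Fe + (-4) = 2−, giving Fe = +2.
The complex ion is anionic, so iron takes the -ate form ferrate(II).

calcium diaquadichlorocyanofluoroferrate(II)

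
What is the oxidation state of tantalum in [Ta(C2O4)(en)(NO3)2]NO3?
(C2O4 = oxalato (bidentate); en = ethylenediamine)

+5

1 nitrate outside the brackets (-1 each) → the complex ion is 1+.
Ligand charges: 1×C2O4 = -2; 1×en neutral; 2×NO3 = -2; sum -4.
Ta + (-4) = 1+ ⇒ Ta is +5.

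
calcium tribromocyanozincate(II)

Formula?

Ligands: 1 cyano (CN, -1), 3 bromo (Br, -1). Ligand charge sum = -4.
Charge balance with calcium (+2) requires 1 complex ion per 1 calcium.

Ca[ZnBr3(CN)]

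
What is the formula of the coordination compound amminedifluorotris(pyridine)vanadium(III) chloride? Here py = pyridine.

Ligands: 2 fluoro (F, -1), 1 ammine (NH3, neutral), 3 pyridine (py, neutral). Ligand charge sum = -2.
Charge balance with chloride (-1) requires 1 complex ion per 1 chloride.

[VF2(NH3)(py)3]Cl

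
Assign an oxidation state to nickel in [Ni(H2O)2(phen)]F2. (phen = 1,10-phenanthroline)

+2

2 fluoride outside the brackets (-1 each) → the complex ion is 2+.
Ligand charges: 2×H2O neutral; 1×phen neutral; sum 0.
Ni + (0) = 2+ ⇒ Ni is +2.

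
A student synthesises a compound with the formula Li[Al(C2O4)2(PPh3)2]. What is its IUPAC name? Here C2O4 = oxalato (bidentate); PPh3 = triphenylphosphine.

The 1 lithium counter-ion carries a total charge of +1, so each complex ion is 1−.
Ligand charges: 2×oxalato (-2 each), 2×triphenylphosphine (neutral); total -4. So Al + (-4) = 1−, giving Al = +3.
The complex ion is anionic, so aluminium takes the -ate form aluminate(III).

lithium dioxalatobis(triphenylphosphine)aluminate(III)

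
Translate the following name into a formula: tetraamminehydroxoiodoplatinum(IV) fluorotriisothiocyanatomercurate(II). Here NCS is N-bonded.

Cation [Pt…]: ligand charges -2, Pt(IV) ⇒ ion charge 2+.
Anion [Hg…]: ligand charges -4, Hg(II) ⇒ ion charge 2−.
One 2+ cation balances one 2− anion.

[PtI(NH3)4(OH)][HgF(NCS)3]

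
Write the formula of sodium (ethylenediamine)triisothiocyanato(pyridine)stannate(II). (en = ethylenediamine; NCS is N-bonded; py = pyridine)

Na[Sn(en)(NCS)3(py)]

Ligands: 1 ethylenediamine (en, neutral), 3 isothiocyanato (NCS, -1), 1 pyridine (py, neutral). Ligand charge sum = -3.
With Sn in oxidation state +2, the complex ion is [Sn...]^1−.
Charge balance with sodium (+1) requires 1 complex ion per 1 sodium.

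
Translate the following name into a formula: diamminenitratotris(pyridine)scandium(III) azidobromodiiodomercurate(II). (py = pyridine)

[Sc(NH3)2(NO3)(py)3][HgBrI2(N3)]

Cation [Sc…]: ligand charges -1, Sc(III) ⇒ ion charge 2+.
Anion [Hg…]: ligand charges -4, Hg(II) ⇒ ion charge 2−.
One 2+ cation balances one 2− anion.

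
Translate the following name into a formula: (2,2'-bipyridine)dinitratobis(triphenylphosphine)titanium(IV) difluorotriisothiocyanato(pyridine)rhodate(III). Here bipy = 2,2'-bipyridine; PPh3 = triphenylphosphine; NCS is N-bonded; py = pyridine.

[Ti(bipy)(NO3)2(PPh3)2][RhF2(NCS)3(py)]

Cation [Ti…]: ligand charges -2, Ti(IV) ⇒ ion charge 2+.
Anion [Rh…]: ligand charges -5, Rh(III) ⇒ ion charge 2−.
One 2+ cation balances one 2− anion.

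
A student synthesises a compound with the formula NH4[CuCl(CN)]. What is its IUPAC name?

ammonium chlorocyanocuprate(I)

The 1 ammonium counter-ion carries a total charge of +1, so each complex ion is 1−.
Ligand charges: 1×chloro (-1 each), 1×cyano (-1 each); total -2. So Cu + (-2) = 1−, giving Cu = +1.
Ligands are named alphabetically: chloro before cyano.
The complex ion is anionic, so copper takes the -ate form cuprate(I).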